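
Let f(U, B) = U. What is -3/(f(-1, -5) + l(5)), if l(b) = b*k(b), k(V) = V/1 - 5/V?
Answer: -3/19 ≈ -0.15789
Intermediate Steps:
k(V) = V - 5/V (k(V) = V*1 - 5/V = V - 5/V)
l(b) = b*(b - 5/b)
-3/(f(-1, -5) + l(5)) = -3/(-1 + (-5 + 5**2)) = -3/(-1 + (-5 + 25)) = -3/(-1 + 20) = -3/19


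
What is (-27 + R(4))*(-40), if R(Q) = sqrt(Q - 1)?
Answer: 1080 - 40*sqrt(3) ≈ 1010.7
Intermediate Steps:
R(Q) = sqrt(-1 + Q)
(-27 + R(4))*(-40) = (-27 + sqrt(-1 + 4))*(-40) = (-27 + sqrt(3))*(-40) = 1080 - 40*sqrt(3)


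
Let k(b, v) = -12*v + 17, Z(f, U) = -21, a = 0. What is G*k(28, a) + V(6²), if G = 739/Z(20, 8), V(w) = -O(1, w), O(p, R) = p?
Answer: -12584/21 ≈ -599.24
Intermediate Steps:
V(w) = -1 (V(w) = -1*1 = -1)
k(b, v) = 17 - 12*v
G = -739/21 (G = 739/(-21) = 739*(-1/21) = -739/21 ≈ -35.190)
G*k(28, a) + V(6²) = -739*(17 - 12*0)/21 - 1 = -739*(17 + 0)/21 - 1 = -739/21*17 - 1 = -12563/21 - 1 = -12584/21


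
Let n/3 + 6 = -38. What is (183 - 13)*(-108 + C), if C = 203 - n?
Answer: 38590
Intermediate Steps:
n = -132 (n = -18 + 3*(-38) = -18 - 114 = -132)
C = 335 (C = 203 - 1*(-132) = 203 + 132 = 335)
(183 - 13)*(-108 + C) = (183 - 13)*(-108 + 335) = 170*227 = 38590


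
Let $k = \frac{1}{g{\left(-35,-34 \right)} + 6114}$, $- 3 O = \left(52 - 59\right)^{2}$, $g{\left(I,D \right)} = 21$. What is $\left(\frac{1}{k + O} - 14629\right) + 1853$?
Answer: $- \frac{1280212439}{100204} \approx -12776.0$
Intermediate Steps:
$O = - \frac{49}{3}$ ($O = - \frac{\left(52 - 59\right)^{2}}{3} = - \frac{\left(-7\right)^{2}}{3} = \left(- \frac{1}{3}\right) 49 = - \frac{49}{3} \approx -16.333$)
$k = \frac{1}{6135}$ ($k = \frac{1}{21 + 6114} = \frac{1}{6135} \approx 0.000163$)
$\left(\frac{1}{k + O} - 14629\right) + 1853 = \left(\frac{1}{\frac{1}{6135} - \frac{49}{3}} - 14629\right) + 1853 = \left(\frac{1}{- \frac{100204}{6135}} - 14629\right) + 1853 = \left(- \frac{6135}{100204} - 14629\right) + 1853 = - \frac{1465890451}{100204} + 1853 = - \frac{1280212439}{100204}$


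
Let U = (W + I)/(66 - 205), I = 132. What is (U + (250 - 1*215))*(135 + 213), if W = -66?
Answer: 1670052/139 ≈ 12015.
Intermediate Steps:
U = -66/139 (U = (-66 + 132)/(66 - 205) = 66/(-139) = 66*(-1/139) = -66/139 ≈ -0.47482)
(U + (250 - 1*215))*(135 + 213) = (-66/139 + (250 - 1*215))*(135 + 213) = (-66/139 + (250 - 215))*348 = (-66/139 + 35)*348 = (4799/139)*348 = 1670052/139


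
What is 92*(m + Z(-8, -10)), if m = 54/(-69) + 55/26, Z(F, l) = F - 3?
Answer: -11562/13 ≈ -889.38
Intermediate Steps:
Z(F, l) = -3 + F
m = 797/598 (m = 54*(-1/69) + 55*(1/26) = -18/23 + 55/26 = 797/598 ≈ 1.3328)
92*(m + Z(-8, -10)) = 92*(797/598 + (-3 - 8)) = 92*(797/598 - 11) = 92*(-5781/598) = -11562/13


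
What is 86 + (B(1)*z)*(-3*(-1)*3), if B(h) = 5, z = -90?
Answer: -3964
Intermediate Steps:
86 + (B(1)*z)*(-3*(-1)*3) = 86 + (5*(-90))*(-3*(-1)*3) = 86 - 1350*3 = 86 - 450*9 = 86 - 4050 = -3964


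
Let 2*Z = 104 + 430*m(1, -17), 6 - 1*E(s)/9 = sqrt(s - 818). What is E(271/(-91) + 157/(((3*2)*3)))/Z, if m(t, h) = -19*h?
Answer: 54/69497 - 15*I*sqrt(9685858)/12648454 ≈ 0.00077701 - 0.0036908*I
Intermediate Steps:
E(s) = 54 - 9*sqrt(-818 + s) (E(s) = 54 - 9*sqrt(s - 818) = 54 - 9*sqrt(-818 + s))
Z = 69497 (Z = (104 + 430*(-19*(-17)))/2 = (104 + 430*323)/2 = (104 + 138890)/2 = (1/2)*138994 = 69497)
E(271/(-91) + 157/(((3*2)*3)))/Z = (54 - 9*sqrt(-818 + (271/(-91) + 157/(((3*2)*3)))))/69497 = (54 - 9*sqrt(-818 + (271*(-1/91) + 157/((6*3)))))*(1/69497) = (54 - 9*sqrt(-818 + (-271/91 + 157/18)))*(1/69497) = (54 - 9*sqrt(-818 + 9409/1638))*(1/69497) = (54 - 15*I*sqrt(9685858)/182)*(1/69497) = 54/69497 - 15*I*sqrt(9685858)/12648454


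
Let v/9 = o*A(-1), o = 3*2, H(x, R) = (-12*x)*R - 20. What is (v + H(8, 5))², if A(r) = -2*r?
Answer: 153664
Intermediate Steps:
H(x, R) = -20 - 12*R*x (H(x, R) = -12*R*x - 20 = -20 - 12*R*x)
o = 6
v = 108 (v = 9*(6*(-2*(-1))) = 9*(6*2) = 9*12 = 108)
(v + H(8, 5))² = (108 + (-20 - 12*5*8))² = (108 + (-20 - 480))² = (108 - 500)² = (-392)² = 153664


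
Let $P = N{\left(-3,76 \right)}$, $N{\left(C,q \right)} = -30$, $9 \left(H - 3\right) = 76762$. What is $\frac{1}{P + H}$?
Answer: $\frac{9}{76519} \approx 0.00011762$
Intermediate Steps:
$H = \frac{76789}{9}$ ($H = 3 + \frac{1}{9} \cdot 76762 = 3 + \frac{76762}{9} = \frac{76789}{9} \approx 8532.1$)
$P = -30$
$\frac{1}{P + H} = \frac{1}{-30 + \frac{76789}{9}} = \frac{1}{\frac{76519}{9}} = \frac{9}{76519}$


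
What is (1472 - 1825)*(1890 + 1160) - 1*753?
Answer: -1077403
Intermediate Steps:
(1472 - 1825)*(1890 + 1160) - 1*753 = -353*3050 - 753 = -1076650 - 753 = -1077403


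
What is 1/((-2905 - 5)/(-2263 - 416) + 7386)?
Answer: 893/6596668 ≈ 0.00013537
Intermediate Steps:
1/((-2905 - 5)/(-2263 - 416) + 7386) = 1/(-2910/(-2679) + 7386) = 1/(-2910*(-1/2679) + 7386) = 1/(970/893 + 7386) = 1/(6596668/893) = 893/6596668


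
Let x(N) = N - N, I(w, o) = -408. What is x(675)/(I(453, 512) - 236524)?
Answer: 0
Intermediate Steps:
x(N) = 0
x(675)/(I(453, 512) - 236524) = 0/(-408 - 236524) = 0/(-236932) = 0*(-1/236932) = 0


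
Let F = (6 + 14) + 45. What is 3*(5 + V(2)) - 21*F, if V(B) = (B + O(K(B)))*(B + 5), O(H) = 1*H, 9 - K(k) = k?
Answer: -1161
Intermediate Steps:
K(k) = 9 - k
O(H) = H
F = 65 (F = 20 + 45 = 65)
V(B) = 45 + 9*B (V(B) = (B + (9 - B))*(B + 5) = 9*(5 + B) = 45 + 9*B)
3*(5 + V(2)) - 21*F = 3*(5 + (45 + 9*2)) - 21*65 = 3*(5 + (45 + 18)) - 1365 = 3*(5 + 63) - 1365 = 3*68 - 1365 = 204 - 1365 = -1161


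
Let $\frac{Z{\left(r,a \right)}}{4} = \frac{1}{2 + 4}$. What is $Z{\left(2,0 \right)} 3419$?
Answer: $\frac{6838}{3} \approx 2279.3$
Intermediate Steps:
$Z{\left(r,a \right)} = \frac{2}{3}$ ($Z{\left(r,a \right)} = \frac{4}{2 + 4} = \frac{4}{6} = 4 \cdot \frac{1}{6} = \frac{2}{3}$)
$Z{\left(2,0 \right)} 3419 = \frac{2}{3} \cdot 3419 = \frac{6838}{3}$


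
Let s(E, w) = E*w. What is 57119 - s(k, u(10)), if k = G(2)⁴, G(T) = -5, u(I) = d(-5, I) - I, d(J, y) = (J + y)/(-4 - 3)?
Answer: 446708/7 ≈ 63815.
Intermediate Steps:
d(J, y) = -J/7 - y/7 (d(J, y) = (J + y)/(-7) = (J + y)*(-⅐) = -J/7 - y/7)
u(I) = 5/7 - 8*I/7 (u(I) = (-⅐*(-5) - I/7) - I = (5/7 - I/7) - I = 5/7 - 8*I/7)
k = 625 (k = (-5)⁴ = 625)
57119 - s(k, u(10)) = 57119 - 625*(5/7 - 8/7*10) = 57119 - 625*(5/7 - 80/7) = 57119 - 625*(-75)/7 = 57119 - 1*(-46875/7) = 57119 + 46875/7 = 446708/7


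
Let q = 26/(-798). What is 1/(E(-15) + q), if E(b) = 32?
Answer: 399/12755 ≈ 0.031282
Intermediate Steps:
q = -13/399 (q = 26*(-1/798) = -13/399 ≈ -0.032581)
1/(E(-15) + q) = 1/(32 - 13/399) = 1/(12755/399) = 399/12755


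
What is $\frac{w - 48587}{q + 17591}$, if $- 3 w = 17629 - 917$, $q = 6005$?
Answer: $- \frac{162473}{70788} \approx -2.2952$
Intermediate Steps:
$w = - \frac{16712}{3}$ ($w = - \frac{17629 - 917}{3} = \left(- \frac{1}{3}\right) 16712 = - \frac{16712}{3} \approx -5570.7$)
$\frac{w - 48587}{q + 17591} = \frac{- \frac{16712}{3} - 48587}{6005 + 17591} = - \frac{162473}{3 \cdot 23596} = \left(- \frac{162473}{3}\right) \frac{1}{23596} = - \frac{162473}{70788}$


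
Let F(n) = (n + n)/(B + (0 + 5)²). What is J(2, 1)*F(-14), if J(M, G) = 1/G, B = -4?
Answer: -4/3 ≈ -1.3333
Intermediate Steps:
F(n) = 2*n/21 (F(n) = (n + n)/(-4 + (0 + 5)²) = (2*n)/(-4 + 5²) = (2*n)/(-4 + 25) = (2*n)/21 = (2*n)*(1/21) = 2*n/21)
J(2, 1)*F(-14) = ((2/21)*(-14))/1 = 1*(-4/3) = -4/3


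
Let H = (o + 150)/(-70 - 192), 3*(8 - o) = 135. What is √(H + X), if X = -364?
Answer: 309*I*√262/262 ≈ 19.09*I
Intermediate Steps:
o = -37 (o = 8 - ⅓*135 = 8 - 45 = -37)
H = -113/262 (H = (-37 + 150)/(-70 - 192) = 113/(-262) = 113*(-1/262) = -113/262 ≈ -0.43130)
√(H + X) = √(-113/262 - 364) = √(-95481/262) = 309*I*√262/262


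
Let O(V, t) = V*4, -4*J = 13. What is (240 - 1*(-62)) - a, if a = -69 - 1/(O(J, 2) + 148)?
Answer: 50086/135 ≈ 371.01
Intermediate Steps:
J = -13/4 (J = -¼*13 = -13/4 ≈ -3.2500)
O(V, t) = 4*V
a = -9316/135 (a = -69 - 1/(4*(-13/4) + 148) = -69 - 1/(-13 + 148) = -69 - 1/135 = -9316/135 ≈ -69.007)
(240 - 1*(-62)) - a = (240 - 1*(-62)) - 1*(-9316/135) = (240 + 62) + 9316/135 = 302 + 9316/135 = 50086/135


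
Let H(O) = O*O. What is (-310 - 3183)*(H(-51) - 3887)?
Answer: 4491998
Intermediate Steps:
H(O) = O**2
(-310 - 3183)*(H(-51) - 3887) = (-310 - 3183)*((-51)**2 - 3887) = -3493*(2601 - 3887) = -3493*(-1286) = 4491998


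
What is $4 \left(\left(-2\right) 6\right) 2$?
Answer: $-96$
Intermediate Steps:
$4 \left(\left(-2\right) 6\right) 2 = 4 \left(-12\right) 2 = \left(-48\right) 2 = -96$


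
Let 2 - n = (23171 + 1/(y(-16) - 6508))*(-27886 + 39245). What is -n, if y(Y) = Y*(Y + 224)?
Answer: 2588829159173/9836 ≈ 2.6320e+8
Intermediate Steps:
y(Y) = Y*(224 + Y)
n = -2588829159173/9836 (n = 2 - (23171 + 1/(-16*(224 - 16) - 6508))*(-27886 + 39245) = 2 - (23171 + 1/(-16*208 - 6508))*11359 = 2 - (23171 + 1/(-3328 - 6508))*11359 = 2 - (23171 + 1/(-9836))*11359 = 2 - (23171 - 1/9836)*11359 = 2 - 227909955*11359/9836 = 2 - 1*2588829178845/9836 = 2 - 2588829178845/9836 = -2588829159173/9836 ≈ -2.6320e+8)
-n = -1*(-2588829159173/9836) = 2588829159173/9836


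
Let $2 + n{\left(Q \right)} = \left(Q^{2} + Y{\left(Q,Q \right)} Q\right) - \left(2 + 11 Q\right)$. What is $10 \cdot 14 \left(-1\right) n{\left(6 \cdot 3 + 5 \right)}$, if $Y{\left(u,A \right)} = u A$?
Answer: $-1741460$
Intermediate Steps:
$Y{\left(u,A \right)} = A u$
$n{\left(Q \right)} = -4 + Q^{2} + Q^{3} - 11 Q$ ($n{\left(Q \right)} = -2 - \left(2 - Q^{2} + 11 Q - Q Q Q\right) = -2 - \left(2 - Q^{2} + 11 Q - Q^{2} Q\right) = -2 - \left(2 - Q^{2} - Q^{3} + 11 Q\right) = -2 + \left(-2 + Q^{2} + Q^{3} - 11 Q\right) = -4 + Q^{2} + Q^{3} - 11 Q$)
$10 \cdot 14 \left(-1\right) n{\left(6 \cdot 3 + 5 \right)} = 10 \cdot 14 \left(-1\right) \left(-4 + \left(6 \cdot 3 + 5\right)^{2} + \left(6 \cdot 3 + 5\right)^{3} - 11 \left(6 \cdot 3 + 5\right)\right) = 140 \left(-1\right) \left(-4 + \left(18 + 5\right)^{2} + \left(18 + 5\right)^{3} - 11 \left(18 + 5\right)\right) = - 140 \left(-4 + 23^{2} + 23^{3} - 253\right) = - 140 \left(-4 + 529 + 12167 - 253\right) = \left(-140\right) 12439 = -1741460$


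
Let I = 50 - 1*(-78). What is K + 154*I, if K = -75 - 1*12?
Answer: 19625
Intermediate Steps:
K = -87 (K = -75 - 12 = -87)
I = 128 (I = 50 + 78 = 128)
K + 154*I = -87 + 154*128 = -87 + 19712 = 19625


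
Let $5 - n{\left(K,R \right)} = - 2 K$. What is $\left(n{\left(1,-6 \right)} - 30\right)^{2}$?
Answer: $529$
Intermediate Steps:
$n{\left(K,R \right)} = 5 + 2 K$ ($n{\left(K,R \right)} = 5 - - 2 K = 5 + 2 K$)
$\left(n{\left(1,-6 \right)} - 30\right)^{2} = \left(\left(5 + 2 \cdot 1\right) - 30\right)^{2} = \left(\left(5 + 2\right) - 30\right)^{2} = \left(7 - 30\right)^{2} = \left(-23\right)^{2} = 529$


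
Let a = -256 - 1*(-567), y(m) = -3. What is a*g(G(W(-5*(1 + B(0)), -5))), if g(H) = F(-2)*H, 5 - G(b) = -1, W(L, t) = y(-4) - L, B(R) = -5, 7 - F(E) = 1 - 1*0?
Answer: 11196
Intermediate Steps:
F(E) = 6 (F(E) = 7 - (1 - 1*0) = 7 - (1 + 0) = 7 - 1*1 = 7 - 1 = 6)
W(L, t) = -3 - L
a = 311 (a = -256 + 567 = 311)
G(b) = 6 (G(b) = 5 - 1*(-1) = 5 + 1 = 6)
g(H) = 6*H
a*g(G(W(-5*(1 + B(0)), -5))) = 311*(6*6) = 311*36 = 11196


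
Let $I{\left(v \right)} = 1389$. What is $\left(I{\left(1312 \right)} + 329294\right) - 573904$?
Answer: $-243221$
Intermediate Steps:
$\left(I{\left(1312 \right)} + 329294\right) - 573904 = \left(1389 + 329294\right) - 573904 = 330683 + \left(-1685066 + 1111162\right) = 330683 - 573904 = -243221$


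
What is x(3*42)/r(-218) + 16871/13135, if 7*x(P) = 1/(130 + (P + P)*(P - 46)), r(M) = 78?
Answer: 7476107491/5820559836 ≈ 1.2844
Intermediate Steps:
x(P) = 1/(7*(130 + 2*P*(-46 + P))) (x(P) = 1/(7*(130 + (P + P)*(P - 46))) = 1/(7*(130 + (2*P)*(-46 + P))) = 1/(7*(130 + 2*P*(-46 + P))))
x(3*42)/r(-218) + 16871/13135 = (1/(14*(65 + (3*42)² - 138*42)))/78 + 16871/13135 = (1/(14*(65 + 126² - 46*126)))*(1/78) + 16871*(1/13135) = (1/(14*(65 + 15876 - 5796)))*(1/78) + 16871/13135 = ((1/14)/10145)*(1/78) + 16871/13135 = ((1/14)*(1/10145))*(1/78) + 16871/13135 = (1/142030)*(1/78) + 16871/13135 = 1/11078340 + 16871/13135 = 7476107491/5820559836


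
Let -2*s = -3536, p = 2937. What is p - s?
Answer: 1169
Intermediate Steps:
s = 1768 (s = -½*(-3536) = 1768)
p - s = 2937 - 1*1768 = 2937 - 1768 = 1169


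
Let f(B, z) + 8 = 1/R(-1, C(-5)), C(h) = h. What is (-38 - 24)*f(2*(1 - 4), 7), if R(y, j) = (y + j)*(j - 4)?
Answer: 13361/27 ≈ 494.85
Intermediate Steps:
R(y, j) = (-4 + j)*(j + y) (R(y, j) = (j + y)*(-4 + j) = (-4 + j)*(j + y))
f(B, z) = -431/54 (f(B, z) = -8 + 1/((-5)² - 4*(-5) - 4*(-1) - 5*(-1)) = -8 + 1/(25 + 20 + 4 + 5) = -8 + 1/54 = -431/54)
(-38 - 24)*f(2*(1 - 4), 7) = (-38 - 24)*(-431/54) = -62*(-431/54) = 13361/27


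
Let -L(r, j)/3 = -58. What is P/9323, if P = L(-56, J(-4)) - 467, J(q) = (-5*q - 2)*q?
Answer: -293/9323 ≈ -0.031428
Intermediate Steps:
J(q) = q*(-2 - 5*q) (J(q) = (-2 - 5*q)*q = q*(-2 - 5*q))
L(r, j) = 174 (L(r, j) = -3*(-58) = 174)
P = -293 (P = 174 - 467 = -293)
P/9323 = -293/9323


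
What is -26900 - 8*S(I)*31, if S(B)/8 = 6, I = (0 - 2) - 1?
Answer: -38804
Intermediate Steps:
I = -3 (I = -2 - 1 = -3)
S(B) = 48 (S(B) = 8*6 = 48)
-26900 - 8*S(I)*31 = -26900 - 8*48*31 = -26900 - 384*31 = -26900 - 1*11904 = -26900 - 11904 = -38804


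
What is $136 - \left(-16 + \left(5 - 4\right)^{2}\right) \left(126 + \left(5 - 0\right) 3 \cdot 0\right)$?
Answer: $2026$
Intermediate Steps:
$136 - \left(-16 + \left(5 - 4\right)^{2}\right) \left(126 + \left(5 - 0\right) 3 \cdot 0\right) = 136 - \left(-16 + 1^{2}\right) \left(126 + \left(5 + 0\right) 0\right) = 136 - \left(-16 + 1\right) \left(126 + 5 \cdot 0\right) = 136 - - 15 \left(126 + 0\right) = 136 - \left(-15\right) 126 = 136 - -1890 = 136 + 1890 = 2026$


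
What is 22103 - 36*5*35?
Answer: 15803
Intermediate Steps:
22103 - 36*5*35 = 22103 - 180*35 = 22103 - 6300 = 15803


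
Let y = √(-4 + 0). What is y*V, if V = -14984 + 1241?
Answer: -27486*I ≈ -27486.0*I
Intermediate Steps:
V = -13743
y = 2*I (y = √(-4) = 2*I ≈ 2.0*I)
y*V = (2*I)*(-13743) = -27486*I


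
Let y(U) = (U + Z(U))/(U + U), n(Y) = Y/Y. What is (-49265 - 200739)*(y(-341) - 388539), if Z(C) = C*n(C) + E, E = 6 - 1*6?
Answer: 97136054152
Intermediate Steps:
E = 0 (E = 6 - 6 = 0)
n(Y) = 1
Z(C) = C (Z(C) = C*1 + 0 = C + 0 = C)
y(U) = 1 (y(U) = (U + U)/(U + U) = (2*U)/((2*U)) = (2*U)*(1/(2*U)) = 1)
(-49265 - 200739)*(y(-341) - 388539) = (-49265 - 200739)*(1 - 388539) = -250004*(-388538) = 97136054152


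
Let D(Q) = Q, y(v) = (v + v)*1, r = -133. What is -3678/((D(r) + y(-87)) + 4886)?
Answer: -3678/4579 ≈ -0.80323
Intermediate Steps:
y(v) = 2*v (y(v) = (2*v)*1 = 2*v)
-3678/((D(r) + y(-87)) + 4886) = -3678/((-133 + 2*(-87)) + 4886) = -3678/((-133 - 174) + 4886) = -3678/(-307 + 4886) = -3678/4579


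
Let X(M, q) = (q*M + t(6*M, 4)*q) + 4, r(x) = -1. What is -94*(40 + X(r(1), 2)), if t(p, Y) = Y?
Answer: -4700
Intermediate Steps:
X(M, q) = 4 + 4*q + M*q (X(M, q) = (q*M + 4*q) + 4 = (M*q + 4*q) + 4 = (4*q + M*q) + 4 = 4 + 4*q + M*q)
-94*(40 + X(r(1), 2)) = -94*(40 + (4 + 4*2 - 1*2)) = -94*(40 + (4 + 8 - 2)) = -94*(40 + 10) = -94*50 = -4700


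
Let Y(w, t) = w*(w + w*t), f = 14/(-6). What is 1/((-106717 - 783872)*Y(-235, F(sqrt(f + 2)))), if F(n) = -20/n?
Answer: I/(49182777525*(-I + 20*sqrt(3))) ≈ -1.6929e-14 + 5.8645e-13*I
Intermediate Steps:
f = -7/3 (f = 14*(-1/6) = -7/3 ≈ -2.3333)
Y(w, t) = w*(w + t*w)
1/((-106717 - 783872)*Y(-235, F(sqrt(f + 2)))) = 1/((-106717 - 783872)*(((-235)**2*(1 - 20/sqrt(-7/3 + 2))))) = 1/((-890589)*((55225*(1 - 20*(-I*sqrt(3)))))) = -1/(55225*(1 - 20*(-I*sqrt(3))))/890589 = -1/(55225*(1 - (-20)*I*sqrt(3)))/890589 = -1/(55225*(1 + 20*I*sqrt(3)))/890589 = -1/(890589*(55225 + 1104500*I*sqrt(3)))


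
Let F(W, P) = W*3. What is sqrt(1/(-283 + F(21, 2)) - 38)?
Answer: 3*I*sqrt(51095)/110 ≈ 6.1648*I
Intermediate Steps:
F(W, P) = 3*W
sqrt(1/(-283 + F(21, 2)) - 38) = sqrt(1/(-283 + 3*21) - 38) = sqrt(1/(-283 + 63) - 38) = sqrt(1/(-220) - 38) = sqrt(-1/220 - 38) = sqrt(-8361/220) = 3*I*sqrt(51095)/110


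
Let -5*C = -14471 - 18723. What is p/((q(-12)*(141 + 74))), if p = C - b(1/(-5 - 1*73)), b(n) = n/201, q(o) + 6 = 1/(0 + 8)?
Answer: -44290684/8426925 ≈ -5.2559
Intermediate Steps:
q(o) = -47/8 (q(o) = -6 + 1/(0 + 8) = -6 + 1/8 = -6 + ⅛ = -47/8)
b(n) = n/201 (b(n) = n*(1/201) = n/201)
C = 33194/5 (C = -(-14471 - 18723)/5 = -⅕*(-33194) = 33194/5 ≈ 6638.8)
p = 520415537/78390 (p = 33194/5 - 1/(201*(-5 - 1*73)) = 33194/5 - 1/(201*(-5 - 73)) = 33194/5 - 1/(201*(-78)) = 33194/5 - (-1)/(201*78) = 33194/5 - 1*(-1/15678) = 33194/5 + 1/15678 = 520415537/78390 ≈ 6638.8)
p/((q(-12)*(141 + 74))) = 520415537/(78390*((-47*(141 + 74)/8))) = 520415537/(78390*((-47/8*215))) = 520415537/(78390*(-10105/8)) = (520415537/78390)*(-8/10105) = -44290684/8426925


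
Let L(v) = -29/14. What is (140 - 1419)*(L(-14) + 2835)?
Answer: -50726419/14 ≈ -3.6233e+6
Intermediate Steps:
L(v) = -29/14 (L(v) = -29*1/14 = -29/14)
(140 - 1419)*(L(-14) + 2835) = (140 - 1419)*(-29/14 + 2835) = -1279*39661/14 = -50726419/14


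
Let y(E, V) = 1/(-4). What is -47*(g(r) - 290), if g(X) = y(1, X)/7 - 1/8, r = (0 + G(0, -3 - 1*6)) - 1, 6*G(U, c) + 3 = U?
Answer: 763703/56 ≈ 13638.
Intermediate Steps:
G(U, c) = -½ + U/6
y(E, V) = -¼
r = -3/2 (r = (0 + (-½ + (⅙)*0)) - 1 = (0 + (-½ + 0)) - 1 = (0 - ½) - 1 = -½ - 1 = -3/2 ≈ -1.5000)
g(X) = -9/56 (g(X) = -¼/7 - 1/8 = -¼*⅐ - 1*⅛ = -1/28 - ⅛ = -9/56)
-47*(g(r) - 290) = -47*(-9/56 - 290) = -47*(-16249/56) = 763703/56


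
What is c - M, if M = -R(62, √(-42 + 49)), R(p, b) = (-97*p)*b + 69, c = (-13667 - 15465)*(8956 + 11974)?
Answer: -609732691 - 6014*√7 ≈ -6.0975e+8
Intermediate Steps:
c = -609732760 (c = -29132*20930 = -609732760)
R(p, b) = 69 - 97*b*p (R(p, b) = -97*b*p + 69 = 69 - 97*b*p)
M = -69 + 6014*√7 (M = -(69 - 97*√(-42 + 49)*62) = -(69 - 97*√7*62) = -(69 - 6014*√7) = -69 + 6014*√7 ≈ 15843.)
c - M = -609732760 - (-69 + 6014*√7) = -609732760 + (69 - 6014*√7) = -609732691 - 6014*√7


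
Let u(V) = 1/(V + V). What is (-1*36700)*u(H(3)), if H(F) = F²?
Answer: -18350/9 ≈ -2038.9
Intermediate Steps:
u(V) = 1/(2*V)
(-1*36700)*u(H(3)) = (-1*36700)*(1/(2*(3²))) = -18350/9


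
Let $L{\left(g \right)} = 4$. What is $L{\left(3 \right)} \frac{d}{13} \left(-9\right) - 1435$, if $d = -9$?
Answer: $- \frac{18331}{13} \approx -1410.1$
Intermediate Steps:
$L{\left(3 \right)} \frac{d}{13} \left(-9\right) - 1435 = 4 \left(- \frac{9}{13}\right) \left(-9\right) - 1435 = \left(- \frac{36}{13}\right) \left(-9\right) - 1435 = \frac{324}{13} - 1435 = - \frac{18331}{13}$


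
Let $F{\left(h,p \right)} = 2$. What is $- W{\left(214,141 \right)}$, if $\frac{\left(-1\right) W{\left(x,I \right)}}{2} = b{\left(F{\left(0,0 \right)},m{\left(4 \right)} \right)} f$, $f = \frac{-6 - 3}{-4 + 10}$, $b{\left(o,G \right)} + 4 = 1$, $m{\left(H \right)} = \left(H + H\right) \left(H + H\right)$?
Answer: $9$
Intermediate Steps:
$m{\left(H \right)} = 4 H^{2}$ ($m{\left(H \right)} = 2 H 2 H = 4 H^{2}$)
$b{\left(o,G \right)} = -3$ ($b{\left(o,G \right)} = -4 + 1 = -3$)
$f = - \frac{3}{2}$ ($f = - \frac{9}{6} = \left(-9\right) \frac{1}{6} = - \frac{3}{2} \approx -1.5$)
$W{\left(x,I \right)} = -9$ ($W{\left(x,I \right)} = - 2 \left(\left(-3\right) \left(- \frac{3}{2}\right)\right) = \left(-2\right) \frac{9}{2} = -9$)
$- W{\left(214,141 \right)} = \left(-1\right) \left(-9\right) = 9$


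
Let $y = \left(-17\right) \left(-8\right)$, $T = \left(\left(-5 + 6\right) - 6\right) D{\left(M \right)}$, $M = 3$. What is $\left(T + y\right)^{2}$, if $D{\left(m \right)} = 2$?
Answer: $15876$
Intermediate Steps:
$T = -10$ ($T = \left(\left(-5 + 6\right) - 6\right) 2 = \left(1 - 6\right) 2 = \left(-5\right) 2 = -10$)
$y = 136$
$\left(T + y\right)^{2} = \left(-10 + 136\right)^{2} = 126^{2} = 15876$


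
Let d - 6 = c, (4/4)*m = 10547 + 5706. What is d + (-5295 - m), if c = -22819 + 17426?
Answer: -26935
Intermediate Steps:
c = -5393
m = 16253 (m = 10547 + 5706 = 16253)
d = -5387 (d = 6 - 5393 = -5387)
d + (-5295 - m) = -5387 + (-5295 - 1*16253) = -5387 + (-5295 - 16253) = -5387 - 21548 = -26935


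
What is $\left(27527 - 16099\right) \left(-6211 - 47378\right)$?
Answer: $-612415092$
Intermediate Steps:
$\left(27527 - 16099\right) \left(-6211 - 47378\right) = 11428 \left(-53589\right) = -612415092$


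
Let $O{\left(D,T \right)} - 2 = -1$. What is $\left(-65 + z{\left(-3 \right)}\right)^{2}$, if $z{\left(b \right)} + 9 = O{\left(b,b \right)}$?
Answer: $5329$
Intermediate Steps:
$O{\left(D,T \right)} = 1$ ($O{\left(D,T \right)} = 2 - 1 = 1$)
$z{\left(b \right)} = -8$ ($z{\left(b \right)} = -9 + 1 = -8$)
$\left(-65 + z{\left(-3 \right)}\right)^{2} = \left(-65 - 8\right)^{2} = \left(-73\right)^{2} = 5329$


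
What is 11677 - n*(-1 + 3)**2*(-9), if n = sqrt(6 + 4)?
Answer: 11677 + 36*sqrt(10) ≈ 11791.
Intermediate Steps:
n = sqrt(10) ≈ 3.1623
11677 - n*(-1 + 3)**2*(-9) = 11677 - sqrt(10)*(-1 + 3)**2*(-9) = 11677 - sqrt(10)*2**2*(-9) = 11677 - sqrt(10)*4*(-9) = 11677 - 4*sqrt(10)*(-9) = 11677 - (-36)*sqrt(10) = 11677 + 36*sqrt(10)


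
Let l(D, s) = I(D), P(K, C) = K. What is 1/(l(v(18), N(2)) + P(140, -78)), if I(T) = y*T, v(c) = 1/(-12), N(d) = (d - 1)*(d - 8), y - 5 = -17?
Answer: 1/141 ≈ 0.0070922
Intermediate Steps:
y = -12 (y = 5 - 17 = -12)
N(d) = (-1 + d)*(-8 + d)
v(c) = -1/12
I(T) = -12*T
l(D, s) = -12*D
1/(l(v(18), N(2)) + P(140, -78)) = 1/(-12*(-1/12) + 140) = 1/(1 + 140) = 1/141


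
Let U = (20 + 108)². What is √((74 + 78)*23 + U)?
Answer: 2*√4970 ≈ 141.00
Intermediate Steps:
U = 16384 (U = 128² = 16384)
√((74 + 78)*23 + U) = √((74 + 78)*23 + 16384) = √(152*23 + 16384) = √(3496 + 16384) = √19880 = 2*√4970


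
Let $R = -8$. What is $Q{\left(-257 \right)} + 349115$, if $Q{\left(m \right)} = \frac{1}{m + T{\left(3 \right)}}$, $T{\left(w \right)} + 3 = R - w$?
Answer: $\frac{94610164}{271} \approx 3.4912 \cdot 10^{5}$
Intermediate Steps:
$T{\left(w \right)} = -11 - w$ ($T{\left(w \right)} = -3 - \left(8 + w\right) = -11 - w$)
$Q{\left(m \right)} = \frac{1}{-14 + m}$ ($Q{\left(m \right)} = \frac{1}{m - 14} = \frac{1}{-14 + m}$)
$Q{\left(-257 \right)} + 349115 = \frac{1}{-14 - 257} + 349115 = \frac{1}{-271} + 349115 = - \frac{1}{271} + 349115 = \frac{94610164}{271}$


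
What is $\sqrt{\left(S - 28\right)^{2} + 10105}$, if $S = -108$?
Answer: $\sqrt{28601} \approx 169.12$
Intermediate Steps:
$\sqrt{\left(S - 28\right)^{2} + 10105} = \sqrt{\left(-108 - 28\right)^{2} + 10105} = \sqrt{\left(-136\right)^{2} + 10105} = \sqrt{18496 + 10105} = \sqrt{28601}$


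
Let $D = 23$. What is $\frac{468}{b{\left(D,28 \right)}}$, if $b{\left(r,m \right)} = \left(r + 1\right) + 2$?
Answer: $18$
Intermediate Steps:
$b{\left(r,m \right)} = 3 + r$ ($b{\left(r,m \right)} = \left(1 + r\right) + 2 = 3 + r$)
$\frac{468}{b{\left(D,28 \right)}} = \frac{468}{3 + 23} = \frac{468}{26} = 468 \cdot \frac{1}{26} = 18$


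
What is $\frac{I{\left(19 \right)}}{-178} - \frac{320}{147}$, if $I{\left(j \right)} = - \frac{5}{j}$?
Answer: $- \frac{1081505}{497154} \approx -2.1754$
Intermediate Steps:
$\frac{I{\left(19 \right)}}{-178} - \frac{320}{147} = \frac{\left(-5\right) \frac{1}{19}}{-178} - \frac{320}{147} = \left(-5\right) \frac{1}{19} \left(- \frac{1}{178}\right) - \frac{320}{147} = \left(- \frac{5}{19}\right) \left(- \frac{1}{178}\right) - \frac{320}{147} = \frac{5}{3382} - \frac{320}{147} = - \frac{1081505}{497154}$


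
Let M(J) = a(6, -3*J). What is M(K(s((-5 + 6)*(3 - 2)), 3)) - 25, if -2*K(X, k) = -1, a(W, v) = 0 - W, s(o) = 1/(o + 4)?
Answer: -31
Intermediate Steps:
s(o) = 1/(4 + o)
a(W, v) = -W
K(X, k) = 1/2 (K(X, k) = -1/2*(-1) = 1/2)
M(J) = -6 (M(J) = -1*6 = -6)
M(K(s((-5 + 6)*(3 - 2)), 3)) - 25 = -6 - 25 = -31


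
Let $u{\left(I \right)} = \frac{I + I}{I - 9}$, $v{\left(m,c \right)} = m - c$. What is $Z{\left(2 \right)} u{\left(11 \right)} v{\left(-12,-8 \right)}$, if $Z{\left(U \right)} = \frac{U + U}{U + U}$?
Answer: $-44$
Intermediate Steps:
$Z{\left(U \right)} = 1$ ($Z{\left(U \right)} = \frac{2 U}{2 U} = 2 U \frac{1}{2 U} = 1$)
$u{\left(I \right)} = \frac{2 I}{-9 + I}$
$Z{\left(2 \right)} u{\left(11 \right)} v{\left(-12,-8 \right)} = 1 \cdot 2 \cdot 11 \frac{1}{-9 + 11} \left(-12 - -8\right) = 1 \cdot 2 \cdot 11 \cdot \frac{1}{2} \left(-12 + 8\right) = 1 \cdot 2 \cdot 11 \cdot \frac{1}{2} \left(-4\right) = 1 \cdot 11 \left(-4\right) = 11 \left(-4\right) = -44$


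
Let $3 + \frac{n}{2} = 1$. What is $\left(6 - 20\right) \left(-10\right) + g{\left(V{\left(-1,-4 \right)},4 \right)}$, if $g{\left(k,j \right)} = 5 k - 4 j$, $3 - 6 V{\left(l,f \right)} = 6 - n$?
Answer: $\frac{709}{6} \approx 118.17$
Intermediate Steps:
$n = -4$ ($n = -6 + 2 \cdot 1 = -6 + 2 = -4$)
$V{\left(l,f \right)} = - \frac{7}{6}$ ($V{\left(l,f \right)} = \frac{1}{2} - \frac{6 - -4}{6} = \frac{1}{2} - \frac{6 + 4}{6} = \frac{1}{2} - \frac{5}{3} = - \frac{7}{6}$)
$g{\left(k,j \right)} = - 4 j + 5 k$
$\left(6 - 20\right) \left(-10\right) + g{\left(V{\left(-1,-4 \right)},4 \right)} = \left(6 - 20\right) \left(-10\right) + \left(\left(-4\right) 4 + 5 \left(- \frac{7}{6}\right)\right) = \left(6 - 20\right) \left(-10\right) - \frac{131}{6} = \left(-14\right) \left(-10\right) - \frac{131}{6} = 140 - \frac{131}{6} = \frac{709}{6}$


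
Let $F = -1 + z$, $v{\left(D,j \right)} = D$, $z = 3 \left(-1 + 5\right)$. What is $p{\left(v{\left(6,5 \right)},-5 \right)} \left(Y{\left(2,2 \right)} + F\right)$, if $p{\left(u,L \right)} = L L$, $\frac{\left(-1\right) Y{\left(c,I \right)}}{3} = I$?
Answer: $125$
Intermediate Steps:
$z = 12$ ($z = 3 \cdot 4 = 12$)
$F = 11$ ($F = -1 + 12 = 11$)
$Y{\left(c,I \right)} = - 3 I$
$p{\left(u,L \right)} = L^{2}$
$p{\left(v{\left(6,5 \right)},-5 \right)} \left(Y{\left(2,2 \right)} + F\right) = \left(-5\right)^{2} \left(\left(-3\right) 2 + 11\right) = 25 \left(-6 + 11\right) = 25 \cdot 5 = 125$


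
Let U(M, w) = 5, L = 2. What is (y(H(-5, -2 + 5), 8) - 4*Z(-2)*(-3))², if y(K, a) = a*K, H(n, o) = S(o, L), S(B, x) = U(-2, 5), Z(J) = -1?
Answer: 784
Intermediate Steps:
S(B, x) = 5
H(n, o) = 5
y(K, a) = K*a
(y(H(-5, -2 + 5), 8) - 4*Z(-2)*(-3))² = (5*8 - 4*(-1)*(-3))² = (40 + 4*(-3))² = (40 - 12)² = 28² = 784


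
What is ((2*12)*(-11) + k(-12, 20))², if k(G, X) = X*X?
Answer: 18496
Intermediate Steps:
k(G, X) = X²
((2*12)*(-11) + k(-12, 20))² = ((2*12)*(-11) + 20²)² = (24*(-11) + 400)² = (-264 + 400)² = 136² = 18496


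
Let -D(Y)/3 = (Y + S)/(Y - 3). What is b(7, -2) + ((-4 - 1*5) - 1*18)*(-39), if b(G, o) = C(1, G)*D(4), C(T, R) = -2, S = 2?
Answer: 1089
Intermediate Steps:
D(Y) = -3*(2 + Y)/(-3 + Y) (D(Y) = -3*(Y + 2)/(Y - 3) = -3*(2 + Y)/(-3 + Y))
b(G, o) = 36 (b(G, o) = -6*(-2 - 1*4)/(-3 + 4) = -6*(-2 - 4)/1 = -6*(-6) = -2*(-18) = 36)
b(7, -2) + ((-4 - 1*5) - 1*18)*(-39) = 36 + ((-4 - 1*5) - 1*18)*(-39) = 36 + ((-4 - 5) - 18)*(-39) = 36 + (-9 - 18)*(-39) = 36 - 27*(-39) = 36 + 1053 = 1089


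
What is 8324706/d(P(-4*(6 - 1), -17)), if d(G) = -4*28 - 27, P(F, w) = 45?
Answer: -8324706/139 ≈ -59890.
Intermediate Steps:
d(G) = -139 (d(G) = -112 - 27 = -139)
8324706/d(P(-4*(6 - 1), -17)) = 8324706/(-139) = 8324706*(-1/139) = -8324706/139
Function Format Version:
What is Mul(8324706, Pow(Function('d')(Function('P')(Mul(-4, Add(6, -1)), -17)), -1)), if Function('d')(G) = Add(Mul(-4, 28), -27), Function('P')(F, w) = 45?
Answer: Rational(-8324706, 139) ≈ -59890.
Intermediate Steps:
Function('d')(G) = -139 (Function('d')(G) = Add(-112, -27) = -139)
Mul(8324706, Pow(Function('d')(Function('P')(Mul(-4, Add(6, -1)), -17)), -1)) = Mul(8324706, Pow(-139, -1)) = Mul(8324706, Rational(-1, 139)) = Rational(-8324706, 139)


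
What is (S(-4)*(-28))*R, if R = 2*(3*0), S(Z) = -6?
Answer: 0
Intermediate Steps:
R = 0 (R = 2*0 = 0)
(S(-4)*(-28))*R = -6*(-28)*0 = 168*0 = 0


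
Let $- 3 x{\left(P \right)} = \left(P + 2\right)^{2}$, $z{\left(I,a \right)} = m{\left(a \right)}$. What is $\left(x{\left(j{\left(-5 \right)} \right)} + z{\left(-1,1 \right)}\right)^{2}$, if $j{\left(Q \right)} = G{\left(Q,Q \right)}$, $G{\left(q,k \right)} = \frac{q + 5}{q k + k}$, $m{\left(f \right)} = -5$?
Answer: $\frac{361}{9} \approx 40.111$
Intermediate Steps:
$z{\left(I,a \right)} = -5$
$G{\left(q,k \right)} = \frac{5 + q}{k + k q}$ ($G{\left(q,k \right)} = \frac{5 + q}{k q + k} = \frac{5 + q}{k + k q}$)
$j{\left(Q \right)} = \frac{5 + Q}{Q \left(1 + Q\right)}$
$x{\left(P \right)} = - \frac{\left(2 + P\right)^{2}}{3}$ ($x{\left(P \right)} = - \frac{\left(P + 2\right)^{2}}{3} = - \frac{\left(2 + P\right)^{2}}{3}$)
$\left(x{\left(j{\left(-5 \right)} \right)} + z{\left(-1,1 \right)}\right)^{2} = \left(- \frac{\left(2 + \frac{5 - 5}{\left(-5\right) \left(1 - 5\right)}\right)^{2}}{3} - 5\right)^{2} = \left(- \frac{\left(2 - \frac{1}{5} \frac{1}{-4} \cdot 0\right)^{2}}{3} - 5\right)^{2} = \left(- \frac{\left(2 - \left(- \frac{1}{20}\right) 0\right)^{2}}{3} - 5\right)^{2} = \left(- \frac{\left(2 + 0\right)^{2}}{3} - 5\right)^{2} = \left(- \frac{2^{2}}{3} - 5\right)^{2} = \left(\left(- \frac{1}{3}\right) 4 - 5\right)^{2} = \left(- \frac{4}{3} - 5\right)^{2} = \left(- \frac{19}{3}\right)^{2} = \frac{361}{9}$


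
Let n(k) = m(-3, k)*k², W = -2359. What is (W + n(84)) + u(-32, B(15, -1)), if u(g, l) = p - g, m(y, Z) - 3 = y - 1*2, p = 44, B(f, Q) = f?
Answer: -16395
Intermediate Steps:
m(y, Z) = 1 + y (m(y, Z) = 3 + (y - 1*2) = 3 + (y - 2) = 3 + (-2 + y) = 1 + y)
n(k) = -2*k² (n(k) = (1 - 3)*k² = -2*k²)
u(g, l) = 44 - g
(W + n(84)) + u(-32, B(15, -1)) = (-2359 - 2*84²) + (44 - 1*(-32)) = (-2359 - 2*7056) + (44 + 32) = (-2359 - 14112) + 76 = -16471 + 76 = -16395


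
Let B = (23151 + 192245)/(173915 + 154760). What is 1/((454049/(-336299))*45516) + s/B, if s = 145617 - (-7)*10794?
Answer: 93896528742031821131/278217512674779 ≈ 3.3749e+5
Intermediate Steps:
s = 221175 (s = 145617 - 1*(-75558) = 145617 + 75558 = 221175)
B = 215396/328675 ≈ 0.65535
1/((454049/(-336299))*45516) + s/B = 1/((454049/(-336299))*45516) + 221175/(215396/328675) = (1/45516)/(454049*(-1/336299)) + 221175*(328675/215396) = (1/45516)/(-454049/336299) + 72694693125/215396 = -336299/454049*1/45516 + 72694693125/215396 = -336299/20666494284 + 72694693125/215396 = 93896528742031821131/278217512674779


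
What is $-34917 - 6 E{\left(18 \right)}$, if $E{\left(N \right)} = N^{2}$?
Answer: $-36861$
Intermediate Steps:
$-34917 - 6 E{\left(18 \right)} = -34917 - 6 \cdot 18^{2} = -34917 - 1944 = -36861$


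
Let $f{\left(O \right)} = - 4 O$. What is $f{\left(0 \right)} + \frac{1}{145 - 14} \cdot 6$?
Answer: $\frac{6}{131} \approx 0.045802$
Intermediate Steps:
$f{\left(0 \right)} + \frac{1}{145 - 14} \cdot 6 = \left(-4\right) 0 + \frac{1}{145 - 14} \cdot 6 = 0 + \frac{1}{131} \cdot 6 = 0 + \frac{6}{131} = \frac{6}{131}$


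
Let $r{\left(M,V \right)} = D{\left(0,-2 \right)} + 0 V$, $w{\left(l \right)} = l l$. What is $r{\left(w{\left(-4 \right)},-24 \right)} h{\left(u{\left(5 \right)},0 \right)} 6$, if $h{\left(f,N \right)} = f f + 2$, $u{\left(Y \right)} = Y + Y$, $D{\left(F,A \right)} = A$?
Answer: $-1224$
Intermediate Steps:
$w{\left(l \right)} = l^{2}$
$u{\left(Y \right)} = 2 Y$
$h{\left(f,N \right)} = 2 + f^{2}$ ($h{\left(f,N \right)} = f^{2} + 2 = 2 + f^{2}$)
$r{\left(M,V \right)} = -2$ ($r{\left(M,V \right)} = -2 + 0 V = -2 + 0 = -2$)
$r{\left(w{\left(-4 \right)},-24 \right)} h{\left(u{\left(5 \right)},0 \right)} 6 = - 2 \left(2 + \left(2 \cdot 5\right)^{2}\right) 6 = - 2 \left(2 + 10^{2}\right) 6 = - 2 \left(2 + 100\right) 6 = - 2 \cdot 102 \cdot 6 = \left(-2\right) 612 = -1224$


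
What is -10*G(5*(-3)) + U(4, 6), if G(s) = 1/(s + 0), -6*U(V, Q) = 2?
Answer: ⅓ ≈ 0.33333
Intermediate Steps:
U(V, Q) = -⅓ (U(V, Q) = -⅙*2 = -⅓)
G(s) = 1/s
-10*G(5*(-3)) + U(4, 6) = -10/(5*(-3)) - ⅓ = -10/(-15) - ⅓ = -10*(-1/15) - ⅓ = ⅔ - ⅓ = ⅓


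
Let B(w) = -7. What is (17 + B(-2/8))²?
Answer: 100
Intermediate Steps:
(17 + B(-2/8))² = (17 - 7)² = 10² = 100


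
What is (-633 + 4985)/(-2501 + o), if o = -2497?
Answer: -128/147 ≈ -0.87075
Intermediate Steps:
(-633 + 4985)/(-2501 + o) = (-633 + 4985)/(-2501 - 2497) = 4352/(-4998) = 4352*(-1/4998) = -128/147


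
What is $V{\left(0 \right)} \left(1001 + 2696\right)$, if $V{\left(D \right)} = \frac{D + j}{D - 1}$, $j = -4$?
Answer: $14788$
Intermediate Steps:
$V{\left(D \right)} = \frac{-4 + D}{-1 + D}$ ($V{\left(D \right)} = \frac{D - 4}{D - 1} = \frac{-4 + D}{-1 + D}$)
$V{\left(0 \right)} \left(1001 + 2696\right) = \frac{-4 + 0}{-1 + 0} \left(1001 + 2696\right) = \frac{1}{-1} \left(-4\right) 3697 = \left(-1\right) \left(-4\right) 3697 = 4 \cdot 3697 = 14788$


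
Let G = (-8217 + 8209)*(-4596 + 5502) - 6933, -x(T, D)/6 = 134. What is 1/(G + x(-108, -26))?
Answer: -1/14985 ≈ -6.6733e-5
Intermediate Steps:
x(T, D) = -804 (x(T, D) = -6*134 = -804)
G = -14181 (G = -8*906 - 6933 = -7248 - 6933 = -14181)
1/(G + x(-108, -26)) = 1/(-14181 - 804) = 1/(-14985) = -1/14985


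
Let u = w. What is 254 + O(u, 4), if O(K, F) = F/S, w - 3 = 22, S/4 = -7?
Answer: 1777/7 ≈ 253.86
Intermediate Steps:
S = -28 (S = 4*(-7) = -28)
w = 25 (w = 3 + 22 = 25)
u = 25
O(K, F) = -F/28 (O(K, F) = F/(-28) = F*(-1/28) = -F/28)
254 + O(u, 4) = 254 - 1/28*4 = 254 - ⅐ = 1777/7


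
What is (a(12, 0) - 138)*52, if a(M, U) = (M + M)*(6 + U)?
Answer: 312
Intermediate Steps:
a(M, U) = 2*M*(6 + U) (a(M, U) = (2*M)*(6 + U) = 2*M*(6 + U))
(a(12, 0) - 138)*52 = (2*12*(6 + 0) - 138)*52 = (2*12*6 - 138)*52 = (144 - 138)*52 = 6*52 = 312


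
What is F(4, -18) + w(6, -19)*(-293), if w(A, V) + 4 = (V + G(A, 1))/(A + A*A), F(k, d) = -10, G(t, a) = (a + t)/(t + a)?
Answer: 9013/7 ≈ 1287.6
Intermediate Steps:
G(t, a) = 1 (G(t, a) = (a + t)/(a + t) = 1)
w(A, V) = -4 + (1 + V)/(A + A²) (w(A, V) = -4 + (V + 1)/(A + A*A) = -4 + (1 + V)/(A + A²))
F(4, -18) + w(6, -19)*(-293) = -10 + ((1 - 19 - 4*6 - 4*6²)/(6*(1 + 6)))*(-293) = -10 + ((⅙)*(1 - 19 - 24 - 4*36)/7)*(-293) = -10 + ((⅙)*(⅐)*(1 - 19 - 24 - 144))*(-293) = -10 + ((⅙)*(⅐)*(-186))*(-293) = -10 - 31/7*(-293) = -10 + 9083/7 = 9013/7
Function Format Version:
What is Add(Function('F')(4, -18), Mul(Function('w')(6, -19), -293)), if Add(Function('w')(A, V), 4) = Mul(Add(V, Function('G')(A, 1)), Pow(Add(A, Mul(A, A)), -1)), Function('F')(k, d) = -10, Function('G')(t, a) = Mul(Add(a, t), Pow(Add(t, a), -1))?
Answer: Rational(9013, 7) ≈ 1287.6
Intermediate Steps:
Function('G')(t, a) = 1 (Function('G')(t, a) = Mul(Add(a, t), Pow(Add(a, t), -1)) = 1)
Function('w')(A, V) = Add(-4, Mul(Pow(Add(A, Pow(A, 2)), -1), Add(1, V))) (Function('w')(A, V) = Add(-4, Mul(Add(V, 1), Pow(Add(A, Mul(A, A)), -1))) = Add(-4, Mul(Add(1, V), Pow(Add(A, Pow(A, 2)), -1))) = Add(-4, Mul(Pow(Add(A, Pow(A, 2)), -1), Add(1, V))))
Add(Function('F')(4, -18), Mul(Function('w')(6, -19), -293)) = Add(-10, Mul(Mul(Pow(6, -1), Pow(Add(1, 6), -1), Add(1, -19, Mul(-4, 6), Mul(-4, Pow(6, 2)))), -293)) = Add(-10, Mul(Mul(Rational(1, 6), Pow(7, -1), Add(1, -19, -24, Mul(-4, 36))), -293)) = Add(-10, Mul(Mul(Rational(1, 6), Rational(1, 7), Add(1, -19, -24, -144)), -293)) = Add(-10, Mul(Mul(Rational(1, 6), Rational(1, 7), -186), -293)) = Add(-10, Mul(Rational(-31, 7), -293)) = Add(-10, Rational(9083, 7)) = Rational(9013, 7)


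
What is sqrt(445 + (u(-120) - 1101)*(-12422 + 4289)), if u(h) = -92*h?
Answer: I*sqrt(80833442) ≈ 8990.8*I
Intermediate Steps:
sqrt(445 + (u(-120) - 1101)*(-12422 + 4289)) = sqrt(445 + (-92*(-120) - 1101)*(-12422 + 4289)) = sqrt(445 + (11040 - 1101)*(-8133)) = sqrt(445 + 9939*(-8133)) = sqrt(445 - 80833887) = sqrt(-80833442) = I*sqrt(80833442)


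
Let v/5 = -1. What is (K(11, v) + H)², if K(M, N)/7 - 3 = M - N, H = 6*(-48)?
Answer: 24025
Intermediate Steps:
v = -5 (v = 5*(-1) = -5)
H = -288
K(M, N) = 21 - 7*N + 7*M (K(M, N) = 21 + 7*(M - N) = 21 + (-7*N + 7*M) = 21 - 7*N + 7*M)
(K(11, v) + H)² = ((21 - 7*(-5) + 7*11) - 288)² = ((21 + 35 + 77) - 288)² = (133 - 288)² = (-155)² = 24025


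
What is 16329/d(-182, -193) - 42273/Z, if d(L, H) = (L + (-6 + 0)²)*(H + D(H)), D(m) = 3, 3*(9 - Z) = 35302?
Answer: 818792907/195705700 ≈ 4.1838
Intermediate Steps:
Z = -35275/3 (Z = 9 - ⅓*35302 = 9 - 35302/3 = -35275/3 ≈ -11758.)
d(L, H) = (3 + H)*(36 + L) (d(L, H) = (L + (-6 + 0)²)*(H + 3) = (L + (-6)²)*(3 + H) = (L + 36)*(3 + H) = (36 + L)*(3 + H) = (3 + H)*(36 + L))
16329/d(-182, -193) - 42273/Z = 16329/(108 + 3*(-182) + 36*(-193) - 193*(-182)) - 42273/(-35275/3) = 16329/(108 - 546 - 6948 + 35126) - 42273*(-3/35275) = 16329/27740 + 126819/35275 = 818792907/195705700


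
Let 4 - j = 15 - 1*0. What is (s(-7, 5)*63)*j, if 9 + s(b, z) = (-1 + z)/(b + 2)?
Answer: 33957/5 ≈ 6791.4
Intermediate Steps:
s(b, z) = -9 + (-1 + z)/(2 + b) (s(b, z) = -9 + (-1 + z)/(b + 2) = -9 + (-1 + z)/(2 + b))
j = -11 (j = 4 - (15 - 1*0) = 4 - (15 + 0) = 4 - 1*15 = 4 - 15 = -11)
(s(-7, 5)*63)*j = (((-19 + 5 - 9*(-7))/(2 - 7))*63)*(-11) = (((-19 + 5 + 63)/(-5))*63)*(-11) = (-⅕*49*63)*(-11) = -49/5*63*(-11) = -3087/5*(-11) = 33957/5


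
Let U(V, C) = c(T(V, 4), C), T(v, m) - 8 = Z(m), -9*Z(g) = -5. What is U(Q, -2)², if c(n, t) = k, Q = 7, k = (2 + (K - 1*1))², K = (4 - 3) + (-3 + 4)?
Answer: 81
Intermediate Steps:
K = 2 (K = 1 + 1 = 2)
Z(g) = 5/9 (Z(g) = -⅑*(-5) = 5/9)
T(v, m) = 77/9 (T(v, m) = 8 + 5/9 = 77/9)
k = 9 (k = (2 + (2 - 1*1))² = (2 + (2 - 1))² = (2 + 1)² = 3² = 9)
c(n, t) = 9
U(V, C) = 9
U(Q, -2)² = 9² = 81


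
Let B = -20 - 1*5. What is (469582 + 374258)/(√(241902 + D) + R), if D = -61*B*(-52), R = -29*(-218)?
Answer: 2667378240/19902541 - 421920*√162602/19902541 ≈ 125.47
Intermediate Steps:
B = -25 (B = -20 - 5 = -25)
R = 6322
D = -79300 (D = -61*(-25)*(-52) = 1525*(-52) = -79300)
(469582 + 374258)/(√(241902 + D) + R) = (469582 + 374258)/(√(241902 - 79300) + 6322) = 843840/(√162602 + 6322) = 843840/(6322 + √162602)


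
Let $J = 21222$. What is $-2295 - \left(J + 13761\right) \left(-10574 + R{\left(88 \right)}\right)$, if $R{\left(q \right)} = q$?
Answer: $366829443$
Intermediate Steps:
$-2295 - \left(J + 13761\right) \left(-10574 + R{\left(88 \right)}\right) = -2295 - \left(21222 + 13761\right) \left(-10574 + 88\right) = -2295 - 34983 \left(-10486\right) = -2295 - -366831738 = -2295 + 366831738 = 366829443$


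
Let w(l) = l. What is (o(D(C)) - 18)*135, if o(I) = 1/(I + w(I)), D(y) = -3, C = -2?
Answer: -4905/2 ≈ -2452.5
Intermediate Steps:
o(I) = 1/(2*I) (o(I) = 1/(I + I) = 1/(2*I))
(o(D(C)) - 18)*135 = ((½)/(-3) - 18)*135 = ((½)*(-⅓) - 18)*135 = (-⅙ - 18)*135 = -109/6*135 = -4905/2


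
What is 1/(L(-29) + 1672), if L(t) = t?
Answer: 1/1643 ≈ 0.00060864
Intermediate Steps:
1/(L(-29) + 1672) = 1/(-29 + 1672) = 1/1643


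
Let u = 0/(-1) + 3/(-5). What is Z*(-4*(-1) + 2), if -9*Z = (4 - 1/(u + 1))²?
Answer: -3/2 ≈ -1.5000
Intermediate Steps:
u = -⅗ (u = 0*(-1) + 3*(-⅕) = 0 - ⅗ = -⅗ ≈ -0.60000)
Z = -¼ (Z = -(4 - 1/(-⅗ + 1))²/9 = -(4 - 1/⅖)²/9 = -(4 - 1*5/2)²/9 = -(4 - 5/2)²/9 = -(3/2)²/9 = -⅑*9/4 = -¼ ≈ -0.25000)
Z*(-4*(-1) + 2) = -(-4*(-1) + 2)/4 = -(4 + 2)/4 = -¼*6 = -3/2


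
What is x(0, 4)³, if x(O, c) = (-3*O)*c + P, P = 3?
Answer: 27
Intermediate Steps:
x(O, c) = 3 - 3*O*c (x(O, c) = (-3*O)*c + 3 = -3*O*c + 3 = 3 - 3*O*c)
x(0, 4)³ = (3 - 3*0*4)³ = (3 + 0)³ = 3³ = 27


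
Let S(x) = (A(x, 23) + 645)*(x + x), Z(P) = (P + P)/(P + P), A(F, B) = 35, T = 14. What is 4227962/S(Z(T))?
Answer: 2113981/680 ≈ 3108.8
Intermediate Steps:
Z(P) = 1 (Z(P) = (2*P)/((2*P)) = (2*P)*(1/(2*P)) = 1)
S(x) = 1360*x (S(x) = (35 + 645)*(x + x) = 680*(2*x) = 1360*x)
4227962/S(Z(T)) = 4227962/((1360*1)) = 4227962/1360 = 4227962*(1/1360) = 2113981/680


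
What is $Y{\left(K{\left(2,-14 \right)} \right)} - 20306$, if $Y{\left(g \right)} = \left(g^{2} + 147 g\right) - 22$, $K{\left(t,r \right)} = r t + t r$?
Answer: $-25424$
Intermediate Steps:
$K{\left(t,r \right)} = 2 r t$ ($K{\left(t,r \right)} = r t + r t = 2 r t$)
$Y{\left(g \right)} = -22 + g^{2} + 147 g$
$Y{\left(K{\left(2,-14 \right)} \right)} - 20306 = \left(-22 + \left(2 \left(-14\right) 2\right)^{2} + 147 \cdot 2 \left(-14\right) 2\right) - 20306 = \left(-22 + \left(-56\right)^{2} + 147 \left(-56\right)\right) - 20306 = \left(-22 + 3136 - 8232\right) - 20306 = -5118 - 20306 = -25424$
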